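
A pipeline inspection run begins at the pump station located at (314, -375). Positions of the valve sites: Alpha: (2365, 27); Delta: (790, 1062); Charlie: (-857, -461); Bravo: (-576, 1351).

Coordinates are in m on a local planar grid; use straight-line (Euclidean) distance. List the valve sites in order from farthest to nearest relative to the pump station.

Alpha, Bravo, Delta, Charlie

Distances from the pump station:
Alpha (2365, 27): 2090.0 m
Bravo (-576, 1351): 1942.0 m
Delta (790, 1062): 1513.8 m
Charlie (-857, -461): 1174.2 m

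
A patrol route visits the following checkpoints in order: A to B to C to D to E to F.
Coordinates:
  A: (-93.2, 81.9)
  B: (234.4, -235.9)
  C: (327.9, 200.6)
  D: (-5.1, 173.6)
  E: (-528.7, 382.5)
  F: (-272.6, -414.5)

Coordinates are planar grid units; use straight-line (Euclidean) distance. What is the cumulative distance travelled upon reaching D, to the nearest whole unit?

1237

Leg distances:
A→B: 456.4  (cumulative 456.4)
B→C: 446.4  (cumulative 902.8)
C→D: 334.1  (cumulative 1236.9)
Cumulative distance at D ≈ 1237.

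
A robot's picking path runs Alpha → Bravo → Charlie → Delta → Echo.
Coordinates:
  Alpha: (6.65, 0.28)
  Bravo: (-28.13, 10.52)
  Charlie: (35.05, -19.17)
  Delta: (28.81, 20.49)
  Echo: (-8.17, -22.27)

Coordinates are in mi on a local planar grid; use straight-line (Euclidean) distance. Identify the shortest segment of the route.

Leg distances:
Alpha→Bravo: 36.3 mi
Bravo→Charlie: 69.8 mi
Charlie→Delta: 40.1 mi
Delta→Echo: 56.5 mi
The shortest leg is Alpha–Bravo at 36.3 mi.

Alpha–Bravo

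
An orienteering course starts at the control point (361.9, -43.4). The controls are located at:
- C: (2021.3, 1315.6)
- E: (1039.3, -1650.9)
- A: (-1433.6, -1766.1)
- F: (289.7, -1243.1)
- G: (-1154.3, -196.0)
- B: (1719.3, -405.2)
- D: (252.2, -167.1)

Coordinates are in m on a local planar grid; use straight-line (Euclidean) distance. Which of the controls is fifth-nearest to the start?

E

Distances from the start ((361.9, -43.4)):
D: 165.3 m
F: 1201.9 m
B: 1404.8 m
G: 1523.9 m
E: 1744.4 m
C: 2144.9 m
A: 2488.3 m
The fifth-nearest is E at 1744.4 m.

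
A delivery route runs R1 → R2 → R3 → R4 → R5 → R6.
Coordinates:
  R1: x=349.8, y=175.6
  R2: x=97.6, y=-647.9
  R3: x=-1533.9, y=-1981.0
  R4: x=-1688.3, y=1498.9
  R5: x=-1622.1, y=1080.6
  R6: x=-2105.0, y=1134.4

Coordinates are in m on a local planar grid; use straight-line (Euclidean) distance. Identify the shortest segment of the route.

Leg distances:
R1→R2: 861.3 m
R2→R3: 2106.9 m
R3→R4: 3483.3 m
R4→R5: 423.5 m
R5→R6: 485.9 m
The shortest leg is R4–R5 at 423.5 m.

R4–R5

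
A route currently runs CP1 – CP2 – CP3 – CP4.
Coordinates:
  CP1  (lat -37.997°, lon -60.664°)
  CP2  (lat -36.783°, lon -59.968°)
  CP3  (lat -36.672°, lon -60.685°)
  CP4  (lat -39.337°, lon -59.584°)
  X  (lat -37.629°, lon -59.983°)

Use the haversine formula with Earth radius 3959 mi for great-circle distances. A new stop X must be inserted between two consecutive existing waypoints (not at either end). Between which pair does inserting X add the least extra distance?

between CP3 and CP4

Added distance for inserting X between each consecutive pair:
CP1–CP2: 11.3 mi
CP2–CP3: 94.6 mi
CP3–CP4: 2.9 mi
Smallest added distance is 2.9 mi, inserting between CP3 and CP4.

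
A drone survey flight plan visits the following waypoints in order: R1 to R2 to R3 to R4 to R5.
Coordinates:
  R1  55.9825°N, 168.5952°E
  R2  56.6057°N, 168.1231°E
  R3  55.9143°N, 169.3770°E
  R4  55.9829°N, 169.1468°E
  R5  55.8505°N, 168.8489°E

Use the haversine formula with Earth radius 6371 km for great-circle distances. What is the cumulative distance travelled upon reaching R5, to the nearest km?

224 km

Leg distances:
R1→R2: 75.2 km  (cumulative 75.2 km)
R2→R3: 109.1 km  (cumulative 184.3 km)
R3→R4: 16.2 km  (cumulative 200.5 km)
R4→R5: 23.7 km  (cumulative 224.2 km)
Cumulative distance at R5 ≈ 224 km.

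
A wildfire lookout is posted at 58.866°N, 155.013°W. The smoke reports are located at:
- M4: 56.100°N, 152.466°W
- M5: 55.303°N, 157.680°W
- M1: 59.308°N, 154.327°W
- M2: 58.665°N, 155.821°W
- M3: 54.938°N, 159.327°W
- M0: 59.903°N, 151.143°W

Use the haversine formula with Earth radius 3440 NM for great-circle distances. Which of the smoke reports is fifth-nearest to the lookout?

Distance to each, sorted:
M2: 27.9 NM
M1: 33.9 NM
M0: 133.7 NM
M4: 185.3 NM
M5: 230.9 NM
M3: 274.9 NM
The fifth-nearest is M5 at 230.9 NM.

M5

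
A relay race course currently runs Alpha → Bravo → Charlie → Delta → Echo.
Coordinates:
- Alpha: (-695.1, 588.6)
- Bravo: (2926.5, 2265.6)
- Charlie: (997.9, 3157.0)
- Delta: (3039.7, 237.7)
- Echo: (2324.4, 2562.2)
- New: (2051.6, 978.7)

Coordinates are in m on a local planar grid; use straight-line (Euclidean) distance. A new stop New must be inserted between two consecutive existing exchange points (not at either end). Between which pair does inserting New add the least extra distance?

between Charlie and Delta

Added distance for inserting New between each consecutive pair:
Alpha–Bravo: 339.4 m
Bravo–Charlie: 1851.3 m
Charlie–Delta: 92.4 m
Delta–Echo: 409.8 m
Smallest added distance is 92.4 m, inserting between Charlie and Delta.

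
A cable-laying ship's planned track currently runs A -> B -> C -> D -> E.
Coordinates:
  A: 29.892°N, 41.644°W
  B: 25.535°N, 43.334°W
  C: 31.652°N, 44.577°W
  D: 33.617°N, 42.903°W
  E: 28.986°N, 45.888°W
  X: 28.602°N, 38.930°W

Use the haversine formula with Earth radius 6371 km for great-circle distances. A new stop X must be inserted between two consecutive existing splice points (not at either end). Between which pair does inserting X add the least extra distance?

Added distance for inserting X between each consecutive pair:
A–B: 341.1 km
B–C: 502.7 km
C–D: 1044.9 km
D–E: 765.1 km
Smallest added distance is 341.1 km, inserting between A and B.

between A and B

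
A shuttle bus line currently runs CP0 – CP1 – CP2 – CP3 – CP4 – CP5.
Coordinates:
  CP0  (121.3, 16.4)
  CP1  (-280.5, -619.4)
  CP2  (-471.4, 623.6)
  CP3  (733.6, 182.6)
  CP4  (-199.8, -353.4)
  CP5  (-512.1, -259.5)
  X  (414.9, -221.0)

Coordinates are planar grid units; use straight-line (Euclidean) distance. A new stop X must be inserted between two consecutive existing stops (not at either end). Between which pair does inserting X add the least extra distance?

between CP3 and CP4

Added distance for inserting X between each consecutive pair:
CP0–CP1: 426.9
CP1–CP2: 768.2
CP2–CP3: 455.4
CP3–CP4: 66.7
CP4–CP5: 1230.5
Smallest added distance is 66.7, inserting between CP3 and CP4.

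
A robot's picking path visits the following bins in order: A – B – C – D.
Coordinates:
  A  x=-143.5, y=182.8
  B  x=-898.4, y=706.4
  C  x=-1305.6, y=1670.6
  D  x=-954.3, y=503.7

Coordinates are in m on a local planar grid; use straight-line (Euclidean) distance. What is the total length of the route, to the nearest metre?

3184 m

Leg distances:
A→B: 918.7 m  (cumulative 918.7 m)
B→C: 1046.7 m  (cumulative 1965.4 m)
C→D: 1218.6 m  (cumulative 3184.0 m)
Total route length ≈ 3184 m.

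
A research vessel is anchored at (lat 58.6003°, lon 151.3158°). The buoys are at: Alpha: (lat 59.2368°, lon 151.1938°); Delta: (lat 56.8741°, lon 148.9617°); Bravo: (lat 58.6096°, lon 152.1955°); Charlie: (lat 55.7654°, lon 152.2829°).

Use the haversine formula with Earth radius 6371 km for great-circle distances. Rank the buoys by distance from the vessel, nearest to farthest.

Bravo, Alpha, Delta, Charlie

Distance from the vessel at (lat 58.6003°, lon 151.3158°) to each:
Bravo (lat 58.6096°, lon 152.1955°): 51.0 km
Alpha (lat 59.2368°, lon 151.1938°): 71.1 km
Delta (lat 56.8741°, lon 148.9617°): 237.4 km
Charlie (lat 55.7654°, lon 152.2829°): 320.6 km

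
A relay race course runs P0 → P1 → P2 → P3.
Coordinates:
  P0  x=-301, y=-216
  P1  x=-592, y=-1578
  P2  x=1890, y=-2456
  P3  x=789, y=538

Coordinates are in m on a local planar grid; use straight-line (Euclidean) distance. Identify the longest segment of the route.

Leg distances:
P0→P1: 1392.7 m
P1→P2: 2632.7 m
P2→P3: 3190.0 m
The longest leg is P2–P3 at 3190.0 m.

P2–P3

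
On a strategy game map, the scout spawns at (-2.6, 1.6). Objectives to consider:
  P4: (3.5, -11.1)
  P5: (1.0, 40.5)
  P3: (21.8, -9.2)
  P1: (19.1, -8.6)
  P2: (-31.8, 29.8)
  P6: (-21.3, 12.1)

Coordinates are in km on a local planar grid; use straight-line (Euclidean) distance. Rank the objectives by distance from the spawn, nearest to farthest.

P4, P6, P1, P3, P5, P2

Computing each straight-line distance from (-2.6, 1.6):
P4 (3.5, -11.1): 14.1 km
P6 (-21.3, 12.1): 21.4 km
P1 (19.1, -8.6): 24.0 km
P3 (21.8, -9.2): 26.7 km
P5 (1.0, 40.5): 39.1 km
P2 (-31.8, 29.8): 40.6 km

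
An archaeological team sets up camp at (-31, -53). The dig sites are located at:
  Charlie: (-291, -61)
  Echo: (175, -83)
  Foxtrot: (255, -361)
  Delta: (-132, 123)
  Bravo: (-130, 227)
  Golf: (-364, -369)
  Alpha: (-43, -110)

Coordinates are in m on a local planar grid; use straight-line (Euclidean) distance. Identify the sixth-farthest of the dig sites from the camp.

Distance to each, sorted:
Golf: 459.1 m
Foxtrot: 420.3 m
Bravo: 297.0 m
Charlie: 260.1 m
Echo: 208.2 m
Delta: 202.9 m
Alpha: 58.2 m
The sixth-farthest is Delta at 202.9 m.

Delta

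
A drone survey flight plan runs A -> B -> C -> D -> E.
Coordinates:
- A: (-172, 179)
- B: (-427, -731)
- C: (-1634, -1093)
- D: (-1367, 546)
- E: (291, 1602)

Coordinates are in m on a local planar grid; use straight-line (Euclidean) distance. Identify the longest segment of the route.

D–E

Leg distances:
A→B: 945.1 m
B→C: 1260.1 m
C→D: 1660.6 m
D→E: 1965.7 m
The longest leg is D–E at 1965.7 m.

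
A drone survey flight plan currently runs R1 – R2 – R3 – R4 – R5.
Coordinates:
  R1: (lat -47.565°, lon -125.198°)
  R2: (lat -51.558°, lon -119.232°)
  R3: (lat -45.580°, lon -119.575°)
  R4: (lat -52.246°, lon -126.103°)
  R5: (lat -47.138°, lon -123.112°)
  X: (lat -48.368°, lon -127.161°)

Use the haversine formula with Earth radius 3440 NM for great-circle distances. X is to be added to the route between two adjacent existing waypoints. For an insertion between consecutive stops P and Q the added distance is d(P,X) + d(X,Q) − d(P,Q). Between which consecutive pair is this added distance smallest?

between R4 and R5

Added distance for inserting X between each consecutive pair:
R1–R2: 119.7 NM
R2–R3: 354.5 NM
R3–R4: 113.6 NM
R4–R5: 87.8 NM
Smallest added distance is 87.8 NM, inserting between R4 and R5.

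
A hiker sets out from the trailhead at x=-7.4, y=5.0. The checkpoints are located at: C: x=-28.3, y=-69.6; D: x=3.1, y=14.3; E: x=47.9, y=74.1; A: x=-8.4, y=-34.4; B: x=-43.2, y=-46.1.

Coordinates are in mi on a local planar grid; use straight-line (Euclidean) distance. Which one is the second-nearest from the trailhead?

Distances from the trailhead (x=-7.4, y=5.0):
D: 14.0 mi
A: 39.4 mi
B: 62.4 mi
C: 77.5 mi
E: 88.5 mi
The second-nearest is A at 39.4 mi.

A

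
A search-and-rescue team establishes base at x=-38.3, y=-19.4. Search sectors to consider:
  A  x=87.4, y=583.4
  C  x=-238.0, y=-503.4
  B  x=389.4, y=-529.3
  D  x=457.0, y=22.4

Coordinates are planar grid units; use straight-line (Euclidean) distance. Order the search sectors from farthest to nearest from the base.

Computing each straight-line distance from x=-38.3, y=-19.4:
B x=389.4, y=-529.3: 665.5
A x=87.4, y=583.4: 615.8
C x=-238.0, y=-503.4: 523.6
D x=457.0, y=22.4: 497.1

B, A, C, D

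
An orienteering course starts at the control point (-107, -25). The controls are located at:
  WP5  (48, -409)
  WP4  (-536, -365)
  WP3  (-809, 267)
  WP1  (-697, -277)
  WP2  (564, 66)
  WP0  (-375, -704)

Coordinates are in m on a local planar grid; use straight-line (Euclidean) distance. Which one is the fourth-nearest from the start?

WP2

Distances from the start ((-107, -25)):
WP5: 414.1 m
WP4: 547.4 m
WP1: 641.6 m
WP2: 677.1 m
WP0: 730.0 m
WP3: 760.3 m
The fourth-nearest is WP2 at 677.1 m.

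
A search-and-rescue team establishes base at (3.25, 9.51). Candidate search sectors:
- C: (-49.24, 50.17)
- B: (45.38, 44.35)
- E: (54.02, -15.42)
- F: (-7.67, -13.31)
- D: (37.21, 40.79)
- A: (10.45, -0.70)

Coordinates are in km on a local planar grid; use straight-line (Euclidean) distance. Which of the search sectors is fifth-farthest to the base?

F

Distances from the base ((3.25, 9.51)):
C: 66.4 km
E: 56.6 km
B: 54.7 km
D: 46.2 km
F: 25.3 km
A: 12.5 km
The fifth-farthest is F at 25.3 km.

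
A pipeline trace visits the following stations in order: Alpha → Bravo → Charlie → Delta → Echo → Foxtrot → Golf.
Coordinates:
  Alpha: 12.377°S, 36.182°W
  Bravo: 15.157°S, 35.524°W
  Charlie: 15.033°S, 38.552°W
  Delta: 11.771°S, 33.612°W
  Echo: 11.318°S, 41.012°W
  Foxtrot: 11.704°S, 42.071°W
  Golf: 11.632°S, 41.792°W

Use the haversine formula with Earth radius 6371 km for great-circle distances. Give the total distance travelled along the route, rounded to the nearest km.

Leg distances:
Alpha→Bravo: 317.2 km  (cumulative 317.2 km)
Bravo→Charlie: 325.4 km  (cumulative 642.6 km)
Charlie→Delta: 645.7 km  (cumulative 1288.3 km)
Delta→Echo: 807.7 km  (cumulative 2096.0 km)
Echo→Foxtrot: 123.1 km  (cumulative 2219.2 km)
Foxtrot→Golf: 31.4 km  (cumulative 2250.6 km)
Total route length ≈ 2251 km.

2251 km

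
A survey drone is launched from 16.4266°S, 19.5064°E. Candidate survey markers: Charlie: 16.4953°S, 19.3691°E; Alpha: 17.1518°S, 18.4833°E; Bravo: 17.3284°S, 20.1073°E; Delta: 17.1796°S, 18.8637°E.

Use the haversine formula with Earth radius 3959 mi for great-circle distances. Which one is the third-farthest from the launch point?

Delta

Distances from the launch point (16.4266°S, 19.5064°E):
Alpha: 84.2 mi
Bravo: 73.9 mi
Delta: 67.2 mi
Charlie: 10.3 mi
The third-farthest is Delta at 67.2 mi.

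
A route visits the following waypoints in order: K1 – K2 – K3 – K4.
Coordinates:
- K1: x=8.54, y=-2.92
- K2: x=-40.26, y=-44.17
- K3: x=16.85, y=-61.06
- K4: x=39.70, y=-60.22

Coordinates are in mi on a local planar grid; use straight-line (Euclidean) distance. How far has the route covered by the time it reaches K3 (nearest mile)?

Leg distances:
K1→K2: 63.9 mi  (cumulative 63.9 mi)
K2→K3: 59.6 mi  (cumulative 123.5 mi)
Cumulative distance at K3 ≈ 123 mi.

123 mi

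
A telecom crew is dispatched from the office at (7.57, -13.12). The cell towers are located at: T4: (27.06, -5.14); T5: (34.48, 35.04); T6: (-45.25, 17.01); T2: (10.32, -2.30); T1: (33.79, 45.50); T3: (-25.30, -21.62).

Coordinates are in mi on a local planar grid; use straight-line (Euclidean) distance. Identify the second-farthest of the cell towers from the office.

Distance to each, sorted:
T1: 64.2 mi
T6: 60.8 mi
T5: 55.2 mi
T3: 34.0 mi
T4: 21.1 mi
T2: 11.2 mi
The second-farthest is T6 at 60.8 mi.

T6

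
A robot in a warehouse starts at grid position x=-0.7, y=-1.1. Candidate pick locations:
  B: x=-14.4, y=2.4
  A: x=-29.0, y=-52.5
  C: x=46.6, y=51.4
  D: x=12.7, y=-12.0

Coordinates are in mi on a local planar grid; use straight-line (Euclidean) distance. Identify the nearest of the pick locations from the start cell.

B

Distance to each, sorted:
B: 14.1 mi
D: 17.3 mi
A: 58.7 mi
C: 70.7 mi
The nearest is B at 14.1 mi.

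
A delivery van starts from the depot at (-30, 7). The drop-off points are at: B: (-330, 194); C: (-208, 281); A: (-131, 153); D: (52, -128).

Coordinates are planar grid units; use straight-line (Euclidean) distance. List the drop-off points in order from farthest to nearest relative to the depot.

Distances from the depot:
B (-330, 194): 353.5
C (-208, 281): 326.7
A (-131, 153): 177.5
D (52, -128): 158.0

B, C, A, D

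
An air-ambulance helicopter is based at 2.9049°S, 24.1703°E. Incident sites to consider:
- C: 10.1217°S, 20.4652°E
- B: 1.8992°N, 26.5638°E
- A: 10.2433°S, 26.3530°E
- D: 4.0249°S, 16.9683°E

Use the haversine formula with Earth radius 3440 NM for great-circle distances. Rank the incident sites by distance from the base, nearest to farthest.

B, D, A, C

Distances from the base:
B 1.8992°N, 26.5638°E: 322.2 NM
D 4.0249°S, 16.9683°E: 436.8 NM
A 10.2433°S, 26.3530°E: 459.4 NM
C 10.1217°S, 20.4652°E: 486.3 NM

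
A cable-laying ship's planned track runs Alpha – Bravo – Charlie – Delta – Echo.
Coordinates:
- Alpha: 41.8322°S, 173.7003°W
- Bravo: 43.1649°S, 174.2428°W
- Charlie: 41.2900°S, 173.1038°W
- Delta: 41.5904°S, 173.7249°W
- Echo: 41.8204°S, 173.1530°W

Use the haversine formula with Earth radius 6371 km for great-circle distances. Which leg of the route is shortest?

Delta–Echo

Leg distances:
Alpha→Bravo: 154.7 km
Bravo→Charlie: 228.6 km
Charlie→Delta: 61.6 km
Delta→Echo: 53.9 km
The shortest leg is Delta–Echo at 53.9 km.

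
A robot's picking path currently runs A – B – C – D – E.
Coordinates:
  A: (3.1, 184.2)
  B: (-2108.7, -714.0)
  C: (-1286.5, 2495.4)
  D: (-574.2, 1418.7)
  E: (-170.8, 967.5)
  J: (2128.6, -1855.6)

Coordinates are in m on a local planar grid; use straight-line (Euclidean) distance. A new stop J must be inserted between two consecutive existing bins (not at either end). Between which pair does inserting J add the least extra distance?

between A and B

Added distance for inserting J between each consecutive pair:
A–B: 5039.4 m
B–C: 6606.5 m
C–D: 8485.9 m
D–E: 7281.5 m
Smallest added distance is 5039.4 m, inserting between A and B.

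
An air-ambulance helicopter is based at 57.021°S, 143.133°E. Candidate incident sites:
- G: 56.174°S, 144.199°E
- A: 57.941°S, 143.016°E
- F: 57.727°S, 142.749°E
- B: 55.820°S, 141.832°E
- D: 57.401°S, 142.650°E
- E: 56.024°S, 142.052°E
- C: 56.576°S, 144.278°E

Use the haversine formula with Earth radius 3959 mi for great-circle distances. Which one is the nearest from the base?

Distances from the base (57.021°S, 143.133°E):
D: 31.9 mi
F: 50.8 mi
C: 53.1 mi
A: 63.7 mi
G: 71.2 mi
E: 80.3 mi
B: 96.7 mi
The nearest is D at 31.9 mi.

D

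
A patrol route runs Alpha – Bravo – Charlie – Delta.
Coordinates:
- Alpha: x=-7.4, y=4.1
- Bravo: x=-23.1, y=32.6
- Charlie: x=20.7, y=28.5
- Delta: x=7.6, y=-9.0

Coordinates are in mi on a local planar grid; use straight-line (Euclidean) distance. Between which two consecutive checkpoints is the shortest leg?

Alpha–Bravo

Leg distances:
Alpha→Bravo: 32.5 mi
Bravo→Charlie: 44.0 mi
Charlie→Delta: 39.7 mi
The shortest leg is Alpha–Bravo at 32.5 mi.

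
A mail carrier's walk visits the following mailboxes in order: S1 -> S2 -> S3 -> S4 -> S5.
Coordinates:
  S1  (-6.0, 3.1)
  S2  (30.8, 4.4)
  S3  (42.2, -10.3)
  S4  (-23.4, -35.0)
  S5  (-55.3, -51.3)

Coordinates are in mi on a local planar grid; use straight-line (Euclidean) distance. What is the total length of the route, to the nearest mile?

Leg distances:
S1→S2: 36.8 mi  (cumulative 36.8 mi)
S2→S3: 18.6 mi  (cumulative 55.4 mi)
S3→S4: 70.1 mi  (cumulative 125.5 mi)
S4→S5: 35.8 mi  (cumulative 161.3 mi)
Total route length ≈ 161 mi.

161 mi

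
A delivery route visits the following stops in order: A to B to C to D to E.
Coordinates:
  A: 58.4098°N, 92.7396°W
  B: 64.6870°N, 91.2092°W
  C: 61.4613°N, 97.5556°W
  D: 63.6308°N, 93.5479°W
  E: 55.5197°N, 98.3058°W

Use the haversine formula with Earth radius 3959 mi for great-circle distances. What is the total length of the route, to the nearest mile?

1516 mi

Leg distances:
A→B: 436.6 mi  (cumulative 436.6 mi)
B→C: 298.2 mi  (cumulative 734.9 mi)
C→D: 196.8 mi  (cumulative 931.7 mi)
D→E: 584.3 mi  (cumulative 1516.0 mi)
Total route length ≈ 1516 mi.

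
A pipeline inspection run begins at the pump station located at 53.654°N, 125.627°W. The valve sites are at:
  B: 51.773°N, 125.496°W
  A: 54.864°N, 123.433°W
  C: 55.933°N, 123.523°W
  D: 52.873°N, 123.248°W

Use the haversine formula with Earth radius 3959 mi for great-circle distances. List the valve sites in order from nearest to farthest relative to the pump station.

Distance from the pump station at 53.654°N, 125.627°W to each:
D 52.873°N, 123.248°W: 112.2 mi
A 54.864°N, 123.433°W: 121.8 mi
B 51.773°N, 125.496°W: 130.1 mi
C 55.933°N, 123.523°W: 178.4 mi

D, A, B, C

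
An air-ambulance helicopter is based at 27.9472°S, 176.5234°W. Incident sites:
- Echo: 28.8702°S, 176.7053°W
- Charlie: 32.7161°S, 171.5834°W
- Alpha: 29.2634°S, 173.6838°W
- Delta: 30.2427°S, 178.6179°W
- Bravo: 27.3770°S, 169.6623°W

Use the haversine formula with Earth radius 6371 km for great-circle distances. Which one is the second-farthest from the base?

Distance to each, sorted:
Charlie: 711.1 km
Bravo: 678.6 km
Delta: 326.4 km
Alpha: 313.5 km
Echo: 104.2 km
The second-farthest is Bravo at 678.6 km.

Bravo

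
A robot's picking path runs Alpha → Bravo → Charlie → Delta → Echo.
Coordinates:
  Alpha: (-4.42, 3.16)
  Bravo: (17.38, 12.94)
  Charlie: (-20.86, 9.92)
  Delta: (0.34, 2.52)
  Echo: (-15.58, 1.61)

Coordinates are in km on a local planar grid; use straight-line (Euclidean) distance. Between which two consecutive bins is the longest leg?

Leg distances:
Alpha→Bravo: 23.9 km
Bravo→Charlie: 38.4 km
Charlie→Delta: 22.5 km
Delta→Echo: 15.9 km
The longest leg is Bravo–Charlie at 38.4 km.

Bravo–Charlie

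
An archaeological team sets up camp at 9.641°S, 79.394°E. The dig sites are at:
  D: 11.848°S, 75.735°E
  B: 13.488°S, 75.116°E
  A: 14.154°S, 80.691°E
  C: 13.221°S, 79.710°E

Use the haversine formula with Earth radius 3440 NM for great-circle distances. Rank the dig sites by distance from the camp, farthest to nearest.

B, A, D, C

Distance from the camp at 9.641°S, 79.394°E to each:
B 13.488°S, 75.116°E: 341.5 NM
A 14.154°S, 80.691°E: 281.5 NM
D 11.848°S, 75.735°E: 253.2 NM
C 13.221°S, 79.710°E: 215.7 NM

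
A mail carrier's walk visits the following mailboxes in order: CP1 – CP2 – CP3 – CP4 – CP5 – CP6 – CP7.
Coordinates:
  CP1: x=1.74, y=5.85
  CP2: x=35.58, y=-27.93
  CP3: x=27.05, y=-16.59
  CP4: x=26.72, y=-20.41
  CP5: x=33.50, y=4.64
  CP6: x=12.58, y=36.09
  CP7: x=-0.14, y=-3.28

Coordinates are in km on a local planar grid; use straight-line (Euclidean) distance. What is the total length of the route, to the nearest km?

171 km

Leg distances:
CP1→CP2: 47.8 km  (cumulative 47.8 km)
CP2→CP3: 14.2 km  (cumulative 62.0 km)
CP3→CP4: 3.8 km  (cumulative 65.8 km)
CP4→CP5: 26.0 km  (cumulative 91.8 km)
CP5→CP6: 37.8 km  (cumulative 129.6 km)
CP6→CP7: 41.4 km  (cumulative 170.9 km)
Total route length ≈ 171 km.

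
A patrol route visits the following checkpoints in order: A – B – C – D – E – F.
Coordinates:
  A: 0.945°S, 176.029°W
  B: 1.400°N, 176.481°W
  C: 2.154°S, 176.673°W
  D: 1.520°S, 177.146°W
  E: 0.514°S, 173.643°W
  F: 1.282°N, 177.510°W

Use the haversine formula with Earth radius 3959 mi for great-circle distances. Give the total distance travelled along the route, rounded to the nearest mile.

1012 mi

Leg distances:
A→B: 165.0 mi  (cumulative 165.0 mi)
B→C: 245.9 mi  (cumulative 410.9 mi)
C→D: 54.6 mi  (cumulative 465.6 mi)
D→E: 251.8 mi  (cumulative 717.4 mi)
E→F: 294.6 mi  (cumulative 1012.0 mi)
Total route length ≈ 1012 mi.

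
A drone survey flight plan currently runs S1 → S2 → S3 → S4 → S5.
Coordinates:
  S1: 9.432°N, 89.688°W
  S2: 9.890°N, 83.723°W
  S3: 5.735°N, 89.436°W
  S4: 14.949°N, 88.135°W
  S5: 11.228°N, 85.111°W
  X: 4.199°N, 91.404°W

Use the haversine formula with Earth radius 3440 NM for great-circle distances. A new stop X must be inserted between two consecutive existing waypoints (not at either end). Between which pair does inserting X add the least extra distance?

between S3 and S4

Added distance for inserting X between each consecutive pair:
S1–S2: 547.3 NM
S2–S3: 299.0 NM
S3–S4: 264.8 NM
S4–S5: 952.8 NM
Smallest added distance is 264.8 NM, inserting between S3 and S4.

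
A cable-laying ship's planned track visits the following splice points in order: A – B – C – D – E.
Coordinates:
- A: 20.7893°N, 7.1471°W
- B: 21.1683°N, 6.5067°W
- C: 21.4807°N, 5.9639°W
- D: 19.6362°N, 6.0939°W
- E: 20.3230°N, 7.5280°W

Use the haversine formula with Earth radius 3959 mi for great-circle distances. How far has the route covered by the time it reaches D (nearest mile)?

218 mi

Leg distances:
A→B: 48.9 mi  (cumulative 48.9 mi)
B→C: 41.1 mi  (cumulative 90.0 mi)
C→D: 127.7 mi  (cumulative 217.7 mi)
Cumulative distance at D ≈ 218 mi.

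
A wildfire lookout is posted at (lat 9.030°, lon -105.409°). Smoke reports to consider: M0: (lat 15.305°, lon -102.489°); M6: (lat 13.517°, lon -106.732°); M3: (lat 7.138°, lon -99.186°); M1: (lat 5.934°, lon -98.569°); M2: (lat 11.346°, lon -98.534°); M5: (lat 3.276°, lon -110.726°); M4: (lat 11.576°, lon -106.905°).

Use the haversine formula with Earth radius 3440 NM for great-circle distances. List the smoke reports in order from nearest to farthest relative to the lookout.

Distance from the lookout at (lat 9.030°, lon -105.409°) to each:
M4 (lat 11.576°, lon -106.905°): 176.6 NM
M6 (lat 13.517°, lon -106.732°): 280.4 NM
M3 (lat 7.138°, lon -99.186°): 386.9 NM
M0 (lat 15.305°, lon -102.489°): 413.9 NM
M2 (lat 11.346°, lon -98.534°): 429.4 NM
M1 (lat 5.934°, lon -98.569°): 447.5 NM
M5 (lat 3.276°, lon -110.726°): 469.0 NM

M4, M6, M3, M0, M2, M1, M5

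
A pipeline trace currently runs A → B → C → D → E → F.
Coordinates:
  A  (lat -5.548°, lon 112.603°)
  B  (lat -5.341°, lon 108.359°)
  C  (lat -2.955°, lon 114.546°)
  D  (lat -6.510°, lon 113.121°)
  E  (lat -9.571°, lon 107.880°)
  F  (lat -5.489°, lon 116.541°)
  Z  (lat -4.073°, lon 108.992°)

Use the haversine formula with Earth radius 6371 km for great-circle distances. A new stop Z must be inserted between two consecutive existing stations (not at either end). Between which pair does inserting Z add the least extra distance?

between B and C

Added distance for inserting Z between each consecutive pair:
A–B: 119.5 km
B–C: 50.7 km
C–D: 734.6 km
D–E: 485.1 km
E–F: 417.8 km
Smallest added distance is 50.7 km, inserting between B and C.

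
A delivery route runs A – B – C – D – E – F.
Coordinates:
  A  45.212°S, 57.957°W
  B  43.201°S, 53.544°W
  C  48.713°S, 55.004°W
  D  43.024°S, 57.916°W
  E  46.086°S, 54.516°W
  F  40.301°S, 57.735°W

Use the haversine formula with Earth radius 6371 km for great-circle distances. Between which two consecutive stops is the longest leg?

Leg distances:
A→B: 416.7 km
B→C: 623.2 km
C→D: 671.4 km
D→E: 434.1 km
E→F: 694.0 km
The longest leg is E–F at 694.0 km.

E–F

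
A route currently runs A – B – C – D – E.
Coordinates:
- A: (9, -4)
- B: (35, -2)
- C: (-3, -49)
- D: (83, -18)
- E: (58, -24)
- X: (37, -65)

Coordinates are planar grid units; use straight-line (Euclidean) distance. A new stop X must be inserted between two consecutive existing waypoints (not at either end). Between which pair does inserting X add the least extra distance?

Added distance for inserting X between each consecutive pair:
A–B: 104.1
B–C: 45.7
C–D: 17.4
D–E: 86.1
Smallest added distance is 17.4, inserting between C and D.

between C and D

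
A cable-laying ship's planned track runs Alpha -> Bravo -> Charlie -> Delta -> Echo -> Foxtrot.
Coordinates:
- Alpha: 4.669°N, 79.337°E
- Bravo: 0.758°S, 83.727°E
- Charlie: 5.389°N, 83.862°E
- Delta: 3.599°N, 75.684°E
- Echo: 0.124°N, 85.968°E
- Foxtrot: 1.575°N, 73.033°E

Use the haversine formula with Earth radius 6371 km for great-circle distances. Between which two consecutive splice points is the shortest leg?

Bravo–Charlie

Leg distances:
Alpha→Bravo: 775.9 km
Bravo→Charlie: 683.7 km
Charlie→Delta: 928.1 km
Delta→Echo: 1206.3 km
Echo→Foxtrot: 1447.1 km
The shortest leg is Bravo–Charlie at 683.7 km.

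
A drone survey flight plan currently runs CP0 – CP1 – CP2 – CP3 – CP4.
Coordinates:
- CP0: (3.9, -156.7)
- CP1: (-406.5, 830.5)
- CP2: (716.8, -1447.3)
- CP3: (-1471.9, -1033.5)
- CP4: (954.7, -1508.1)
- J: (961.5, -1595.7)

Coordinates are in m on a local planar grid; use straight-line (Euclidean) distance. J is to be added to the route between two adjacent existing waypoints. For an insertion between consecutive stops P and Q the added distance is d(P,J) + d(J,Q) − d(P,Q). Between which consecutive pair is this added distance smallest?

Added distance for inserting J between each consecutive pair:
CP0–CP1: 3444.7 m
CP1–CP2: 531.8 m
CP2–CP3: 556.2 m
CP3–CP4: 112.8 m
Smallest added distance is 112.8 m, inserting between CP3 and CP4.

between CP3 and CP4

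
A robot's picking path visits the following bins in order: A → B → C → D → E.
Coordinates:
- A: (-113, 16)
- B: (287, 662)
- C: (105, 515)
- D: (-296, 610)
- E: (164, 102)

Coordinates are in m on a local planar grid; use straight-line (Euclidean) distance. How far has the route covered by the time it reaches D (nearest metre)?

Leg distances:
A→B: 759.8 m  (cumulative 759.8 m)
B→C: 234.0 m  (cumulative 993.8 m)
C→D: 412.1 m  (cumulative 1405.9 m)
Cumulative distance at D ≈ 1406 m.

1406 m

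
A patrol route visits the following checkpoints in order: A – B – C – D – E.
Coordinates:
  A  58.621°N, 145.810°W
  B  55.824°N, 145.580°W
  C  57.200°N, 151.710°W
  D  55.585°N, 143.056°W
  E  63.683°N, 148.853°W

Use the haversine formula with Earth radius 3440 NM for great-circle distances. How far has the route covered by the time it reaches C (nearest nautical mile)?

Leg distances:
A→B: 168.1 NM  (cumulative 168.1 NM)
B→C: 219.1 NM  (cumulative 387.2 NM)
Cumulative distance at C ≈ 387 NM.

387 NM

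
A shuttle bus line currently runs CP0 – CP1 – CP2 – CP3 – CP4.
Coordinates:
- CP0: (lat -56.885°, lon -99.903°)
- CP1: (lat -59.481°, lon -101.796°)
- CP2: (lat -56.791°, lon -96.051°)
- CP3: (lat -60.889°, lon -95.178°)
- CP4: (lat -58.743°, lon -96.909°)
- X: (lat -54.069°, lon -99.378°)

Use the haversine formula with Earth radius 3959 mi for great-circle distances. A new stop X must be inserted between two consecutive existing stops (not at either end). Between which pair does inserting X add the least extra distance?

Added distance for inserting X between each consecutive pair:
CP0–CP1: 388.4 mi
CP1–CP2: 333.8 mi
CP2–CP3: 440.1 mi
CP3–CP4: 672.6 mi
Smallest added distance is 333.8 mi, inserting between CP1 and CP2.

between CP1 and CP2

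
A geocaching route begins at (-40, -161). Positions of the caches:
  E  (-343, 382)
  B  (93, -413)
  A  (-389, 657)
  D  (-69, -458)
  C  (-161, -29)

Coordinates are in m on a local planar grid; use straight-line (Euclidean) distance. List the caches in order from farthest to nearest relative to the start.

Computing each straight-line distance from (-40, -161):
A (-389, 657): 889.3 m
E (-343, 382): 621.8 m
D (-69, -458): 298.4 m
B (93, -413): 284.9 m
C (-161, -29): 179.1 m

A, E, D, B, C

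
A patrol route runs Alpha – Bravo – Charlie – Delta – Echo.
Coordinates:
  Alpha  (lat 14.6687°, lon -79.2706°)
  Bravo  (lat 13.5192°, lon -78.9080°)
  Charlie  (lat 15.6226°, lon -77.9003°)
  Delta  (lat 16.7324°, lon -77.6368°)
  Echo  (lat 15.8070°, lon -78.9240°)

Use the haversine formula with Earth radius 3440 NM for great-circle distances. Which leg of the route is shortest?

Leg distances:
Alpha→Bravo: 72.2 NM
Bravo→Charlie: 139.2 NM
Charlie→Delta: 68.3 NM
Delta→Echo: 92.7 NM
The shortest leg is Charlie–Delta at 68.3 NM.

Charlie–Delta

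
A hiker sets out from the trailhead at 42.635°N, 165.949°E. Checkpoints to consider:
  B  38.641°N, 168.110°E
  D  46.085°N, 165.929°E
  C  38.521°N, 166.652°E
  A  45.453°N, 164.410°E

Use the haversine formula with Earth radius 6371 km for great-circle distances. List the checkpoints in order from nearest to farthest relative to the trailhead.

Computing each great-circle distance from 42.635°N, 165.949°E:
A 45.453°N, 164.410°E: 336.6 km
D 46.085°N, 165.929°E: 383.6 km
C 38.521°N, 166.652°E: 461.3 km
B 38.641°N, 168.110°E: 480.0 km

A, D, C, B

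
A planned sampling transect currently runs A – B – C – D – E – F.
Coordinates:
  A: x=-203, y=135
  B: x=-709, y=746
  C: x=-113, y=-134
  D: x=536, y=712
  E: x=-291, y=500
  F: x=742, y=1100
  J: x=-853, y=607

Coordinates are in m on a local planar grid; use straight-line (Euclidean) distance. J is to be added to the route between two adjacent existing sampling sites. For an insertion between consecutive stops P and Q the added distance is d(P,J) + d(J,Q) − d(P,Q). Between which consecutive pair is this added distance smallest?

Added distance for inserting J between each consecutive pair:
A–B: 210.1 m
B–C: 184.5 m
C–D: 1373.9 m
D–E: 1111.3 m
E–F: 1046.9 m
Smallest added distance is 184.5 m, inserting between B and C.

between B and C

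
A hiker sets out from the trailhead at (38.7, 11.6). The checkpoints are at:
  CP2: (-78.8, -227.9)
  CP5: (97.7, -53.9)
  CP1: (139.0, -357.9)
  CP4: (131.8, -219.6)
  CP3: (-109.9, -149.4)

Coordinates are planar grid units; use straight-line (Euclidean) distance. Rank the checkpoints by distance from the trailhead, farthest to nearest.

CP1, CP2, CP4, CP3, CP5

Distances from the trailhead:
CP1 (139.0, -357.9): 382.9
CP2 (-78.8, -227.9): 266.8
CP4 (131.8, -219.6): 249.2
CP3 (-109.9, -149.4): 219.1
CP5 (97.7, -53.9): 88.2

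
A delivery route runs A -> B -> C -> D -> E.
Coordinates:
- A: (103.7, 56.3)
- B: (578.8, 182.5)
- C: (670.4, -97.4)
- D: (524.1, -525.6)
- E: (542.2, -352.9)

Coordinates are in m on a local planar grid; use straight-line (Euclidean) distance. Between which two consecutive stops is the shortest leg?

D–E

Leg distances:
A→B: 491.6 m
B→C: 294.5 m
C→D: 452.5 m
D→E: 173.6 m
The shortest leg is D–E at 173.6 m.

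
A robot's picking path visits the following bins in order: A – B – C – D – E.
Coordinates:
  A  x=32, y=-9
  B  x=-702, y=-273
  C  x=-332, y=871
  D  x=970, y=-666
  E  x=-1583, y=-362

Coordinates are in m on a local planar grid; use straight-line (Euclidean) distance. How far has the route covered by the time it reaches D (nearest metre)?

3997 m

Leg distances:
A→B: 780.0 m  (cumulative 780.0 m)
B→C: 1202.3 m  (cumulative 1982.4 m)
C→D: 2014.3 m  (cumulative 3996.7 m)
Cumulative distance at D ≈ 3997 m.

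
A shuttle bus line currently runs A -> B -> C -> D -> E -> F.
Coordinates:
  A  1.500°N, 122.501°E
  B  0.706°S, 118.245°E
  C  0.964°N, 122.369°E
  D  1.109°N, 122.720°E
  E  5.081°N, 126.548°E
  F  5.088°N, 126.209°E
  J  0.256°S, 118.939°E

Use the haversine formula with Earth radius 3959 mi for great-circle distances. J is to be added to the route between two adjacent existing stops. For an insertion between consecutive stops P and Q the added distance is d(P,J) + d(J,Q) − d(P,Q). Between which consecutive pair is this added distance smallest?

Added distance for inserting J between each consecutive pair:
A–B: 0.3 mi
B–C: 1.3 mi
C–D: 503.1 mi
D–E: 538.5 mi
E–F: 1241.3 mi
Smallest added distance is 0.3 mi, inserting between A and B.

between A and B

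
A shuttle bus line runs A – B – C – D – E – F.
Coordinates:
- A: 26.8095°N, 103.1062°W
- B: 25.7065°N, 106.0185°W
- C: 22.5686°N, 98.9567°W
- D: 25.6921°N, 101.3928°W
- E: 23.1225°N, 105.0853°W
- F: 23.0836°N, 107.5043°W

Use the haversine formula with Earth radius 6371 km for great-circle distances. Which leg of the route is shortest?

E–F

Leg distances:
A→B: 315.2 km
B→C: 796.8 km
C→D: 426.3 km
D→E: 470.5 km
E→F: 247.4 km
The shortest leg is E–F at 247.4 km.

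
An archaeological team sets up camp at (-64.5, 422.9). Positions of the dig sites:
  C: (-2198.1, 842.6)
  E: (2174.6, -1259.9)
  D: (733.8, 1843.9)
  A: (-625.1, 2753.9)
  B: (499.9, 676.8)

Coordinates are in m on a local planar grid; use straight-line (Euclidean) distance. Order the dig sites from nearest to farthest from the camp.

Distances from the camp:
B (499.9, 676.8): 618.9 m
D (733.8, 1843.9): 1629.9 m
C (-2198.1, 842.6): 2174.5 m
A (-625.1, 2753.9): 2397.5 m
E (2174.6, -1259.9): 2801.0 m

B, D, C, A, E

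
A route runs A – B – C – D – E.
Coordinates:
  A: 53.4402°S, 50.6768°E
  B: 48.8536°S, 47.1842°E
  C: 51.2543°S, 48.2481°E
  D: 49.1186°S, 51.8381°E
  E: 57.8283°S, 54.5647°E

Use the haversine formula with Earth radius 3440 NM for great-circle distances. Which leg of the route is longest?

Leg distances:
A→B: 305.1 NM
B→C: 149.9 NM
C→D: 188.3 NM
D→E: 531.8 NM
The longest leg is D–E at 531.8 NM.

D–E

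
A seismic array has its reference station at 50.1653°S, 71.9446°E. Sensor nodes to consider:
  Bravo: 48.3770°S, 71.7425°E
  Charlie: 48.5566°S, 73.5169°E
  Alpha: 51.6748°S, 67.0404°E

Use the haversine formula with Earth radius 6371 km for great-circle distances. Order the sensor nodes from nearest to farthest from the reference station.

Bravo, Charlie, Alpha

Distance from the reference station at 50.1653°S, 71.9446°E to each:
Bravo 48.3770°S, 71.7425°E: 199.4 km
Charlie 48.5566°S, 73.5169°E: 212.0 km
Alpha 51.6748°S, 67.0404°E: 382.5 km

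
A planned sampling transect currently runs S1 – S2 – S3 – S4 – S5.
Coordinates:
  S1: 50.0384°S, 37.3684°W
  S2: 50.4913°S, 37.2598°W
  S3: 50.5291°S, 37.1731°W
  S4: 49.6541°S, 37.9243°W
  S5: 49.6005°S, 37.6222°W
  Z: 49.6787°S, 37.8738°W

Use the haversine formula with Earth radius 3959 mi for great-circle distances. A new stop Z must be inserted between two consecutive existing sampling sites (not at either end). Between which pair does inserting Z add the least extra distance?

between S3 and S4

Added distance for inserting Z between each consecutive pair:
S1–S2: 64.3 mi
S2–S3: 124.2 mi
S3–S4: 0.3 mi
S4–S5: 1.3 mi
Smallest added distance is 0.3 mi, inserting between S3 and S4.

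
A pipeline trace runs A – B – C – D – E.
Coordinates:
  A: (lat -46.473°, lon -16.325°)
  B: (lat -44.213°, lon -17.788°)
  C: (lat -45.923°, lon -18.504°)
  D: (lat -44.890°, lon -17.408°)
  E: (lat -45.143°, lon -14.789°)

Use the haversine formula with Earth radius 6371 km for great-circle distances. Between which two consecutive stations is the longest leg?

A–B

Leg distances:
A→B: 276.1 km
B→C: 198.3 km
C→D: 143.2 km
D→E: 207.8 km
The longest leg is A–B at 276.1 km.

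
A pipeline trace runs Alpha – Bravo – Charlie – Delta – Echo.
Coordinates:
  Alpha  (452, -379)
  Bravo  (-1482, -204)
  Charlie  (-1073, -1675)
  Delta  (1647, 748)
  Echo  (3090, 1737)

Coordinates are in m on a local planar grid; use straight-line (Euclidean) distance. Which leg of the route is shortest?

Leg distances:
Alpha→Bravo: 1941.9 m
Bravo→Charlie: 1526.8 m
Charlie→Delta: 3642.7 m
Delta→Echo: 1749.4 m
The shortest leg is Bravo–Charlie at 1526.8 m.

Bravo–Charlie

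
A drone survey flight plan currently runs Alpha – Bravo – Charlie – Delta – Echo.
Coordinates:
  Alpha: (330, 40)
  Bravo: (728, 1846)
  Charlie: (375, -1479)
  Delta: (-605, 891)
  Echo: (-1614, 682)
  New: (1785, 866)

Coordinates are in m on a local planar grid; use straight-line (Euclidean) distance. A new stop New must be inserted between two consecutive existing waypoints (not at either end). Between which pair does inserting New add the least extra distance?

Added distance for inserting New between each consecutive pair:
Alpha–Bravo: 1265.2 m
Bravo–Charlie: 834.0 m
Charlie–Delta: 2561.8 m
Delta–Echo: 4763.7 m
Smallest added distance is 834.0 m, inserting between Bravo and Charlie.

between Bravo and Charlie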